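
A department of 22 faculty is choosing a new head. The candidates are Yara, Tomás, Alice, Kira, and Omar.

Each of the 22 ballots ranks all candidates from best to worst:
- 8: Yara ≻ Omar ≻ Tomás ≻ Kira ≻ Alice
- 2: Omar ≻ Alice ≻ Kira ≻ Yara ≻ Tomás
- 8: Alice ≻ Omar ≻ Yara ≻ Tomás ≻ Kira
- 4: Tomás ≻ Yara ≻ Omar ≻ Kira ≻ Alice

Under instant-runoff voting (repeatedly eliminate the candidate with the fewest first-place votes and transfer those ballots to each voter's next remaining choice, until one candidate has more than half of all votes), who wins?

Round 1: Yara 8, Tomás 4, Alice 8, Kira 0, Omar 2. Kira eliminated.
Round 2: Yara 8, Tomás 4, Alice 8, Omar 2. Omar eliminated.
Round 3: Yara 8, Tomás 4, Alice 10. Tomás eliminated.
Round 4: Yara 12, Alice 10. Yara has a majority (≥12).

Yara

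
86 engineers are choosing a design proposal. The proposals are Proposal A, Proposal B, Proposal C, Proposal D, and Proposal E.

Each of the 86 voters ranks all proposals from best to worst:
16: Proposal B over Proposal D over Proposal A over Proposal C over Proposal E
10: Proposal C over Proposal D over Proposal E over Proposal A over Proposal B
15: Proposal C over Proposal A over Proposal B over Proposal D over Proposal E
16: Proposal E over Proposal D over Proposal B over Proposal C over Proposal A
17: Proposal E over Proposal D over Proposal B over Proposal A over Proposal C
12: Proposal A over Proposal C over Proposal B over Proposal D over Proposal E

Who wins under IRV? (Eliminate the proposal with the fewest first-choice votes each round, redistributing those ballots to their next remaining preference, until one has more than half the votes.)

Round 1: Proposal A 12, Proposal B 16, Proposal C 25, Proposal D 0, Proposal E 33. Proposal D eliminated.
Round 2: Proposal A 12, Proposal B 16, Proposal C 25, Proposal E 33. Proposal A eliminated.
Round 3: Proposal B 16, Proposal C 37, Proposal E 33. Proposal B eliminated.
Round 4: Proposal C 53, Proposal E 33. Proposal C has a majority (≥44).

Proposal C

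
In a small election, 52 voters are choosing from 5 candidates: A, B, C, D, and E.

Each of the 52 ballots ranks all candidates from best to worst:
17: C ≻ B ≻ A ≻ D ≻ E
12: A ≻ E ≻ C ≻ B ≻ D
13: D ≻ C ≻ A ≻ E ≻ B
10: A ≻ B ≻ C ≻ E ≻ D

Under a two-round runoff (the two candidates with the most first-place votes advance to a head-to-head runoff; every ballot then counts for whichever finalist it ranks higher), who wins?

Round 1 first-place votes: A 22, B 0, C 17, D 13, E 0. A and C advance.
Runoff: A is ranked above C on 22 ballots, C above A on 30.

C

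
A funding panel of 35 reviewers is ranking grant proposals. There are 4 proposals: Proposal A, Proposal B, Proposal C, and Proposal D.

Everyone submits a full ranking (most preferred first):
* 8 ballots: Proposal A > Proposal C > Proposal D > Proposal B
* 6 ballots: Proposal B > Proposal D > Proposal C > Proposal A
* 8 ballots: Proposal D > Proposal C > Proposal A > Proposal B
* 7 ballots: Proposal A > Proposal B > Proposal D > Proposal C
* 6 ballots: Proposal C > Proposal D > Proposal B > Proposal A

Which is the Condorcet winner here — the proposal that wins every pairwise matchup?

Proposal D vs Proposal A: 20–15
Proposal D vs Proposal B: 22–13
Proposal D vs Proposal C: 21–14
Proposal D beats every other proposal.

Proposal D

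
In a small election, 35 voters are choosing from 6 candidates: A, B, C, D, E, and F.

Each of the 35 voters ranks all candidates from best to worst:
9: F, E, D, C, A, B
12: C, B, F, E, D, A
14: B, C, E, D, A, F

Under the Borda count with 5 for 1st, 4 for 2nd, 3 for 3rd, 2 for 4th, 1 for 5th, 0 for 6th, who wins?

A: 9×1 + 12×0 + 14×1 = 23
B: 9×0 + 12×4 + 14×5 = 118
C: 9×2 + 12×5 + 14×4 = 134
D: 9×3 + 12×1 + 14×2 = 67
E: 9×4 + 12×2 + 14×3 = 102
F: 9×5 + 12×3 + 14×0 = 81

C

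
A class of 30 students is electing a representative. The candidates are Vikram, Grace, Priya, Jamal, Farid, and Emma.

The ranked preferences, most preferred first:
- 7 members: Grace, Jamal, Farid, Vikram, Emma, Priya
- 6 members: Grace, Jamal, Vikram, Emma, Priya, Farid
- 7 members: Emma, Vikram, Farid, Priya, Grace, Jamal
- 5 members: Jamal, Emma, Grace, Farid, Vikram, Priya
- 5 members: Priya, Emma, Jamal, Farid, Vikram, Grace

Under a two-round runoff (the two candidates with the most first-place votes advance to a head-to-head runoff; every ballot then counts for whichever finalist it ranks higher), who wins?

Emma

Round 1 first-place votes: Vikram 0, Grace 13, Priya 5, Jamal 5, Farid 0, Emma 7. Grace and Emma advance.
Runoff: Grace is ranked above Emma on 13 ballots, Emma above Grace on 17.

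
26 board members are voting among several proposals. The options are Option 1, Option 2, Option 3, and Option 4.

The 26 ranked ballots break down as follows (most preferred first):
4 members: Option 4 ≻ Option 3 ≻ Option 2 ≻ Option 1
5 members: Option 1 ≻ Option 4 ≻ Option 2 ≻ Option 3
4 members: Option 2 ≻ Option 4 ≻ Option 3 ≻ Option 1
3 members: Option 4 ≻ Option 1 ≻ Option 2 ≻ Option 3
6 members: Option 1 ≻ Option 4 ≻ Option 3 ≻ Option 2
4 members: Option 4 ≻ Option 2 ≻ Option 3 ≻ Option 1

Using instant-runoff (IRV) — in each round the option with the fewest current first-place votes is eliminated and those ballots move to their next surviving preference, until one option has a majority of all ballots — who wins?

Option 4

Round 1: Option 1 11, Option 2 4, Option 3 0, Option 4 11. Option 3 eliminated.
Round 2: Option 1 11, Option 2 4, Option 4 11. Option 2 eliminated.
Round 3: Option 1 11, Option 4 15. Option 4 has a majority (≥14).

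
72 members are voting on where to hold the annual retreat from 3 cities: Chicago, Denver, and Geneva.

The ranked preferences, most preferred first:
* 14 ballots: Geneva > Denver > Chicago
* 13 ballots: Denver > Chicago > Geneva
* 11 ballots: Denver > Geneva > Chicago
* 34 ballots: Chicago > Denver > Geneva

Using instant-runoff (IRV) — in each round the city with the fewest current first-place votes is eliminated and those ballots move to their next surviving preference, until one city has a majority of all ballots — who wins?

Round 1: Chicago 34, Denver 24, Geneva 14. Geneva eliminated.
Round 2: Chicago 34, Denver 38. Denver has a majority (≥37).

Denver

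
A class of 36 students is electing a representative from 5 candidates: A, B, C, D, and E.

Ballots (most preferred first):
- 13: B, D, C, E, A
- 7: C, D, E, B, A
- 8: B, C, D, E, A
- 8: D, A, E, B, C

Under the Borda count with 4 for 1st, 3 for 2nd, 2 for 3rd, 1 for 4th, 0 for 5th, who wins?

D

A: 13×0 + 7×0 + 8×0 + 8×3 = 24
B: 13×4 + 7×1 + 8×4 + 8×1 = 99
C: 13×2 + 7×4 + 8×3 + 8×0 = 78
D: 13×3 + 7×3 + 8×2 + 8×4 = 108
E: 13×1 + 7×2 + 8×1 + 8×2 = 51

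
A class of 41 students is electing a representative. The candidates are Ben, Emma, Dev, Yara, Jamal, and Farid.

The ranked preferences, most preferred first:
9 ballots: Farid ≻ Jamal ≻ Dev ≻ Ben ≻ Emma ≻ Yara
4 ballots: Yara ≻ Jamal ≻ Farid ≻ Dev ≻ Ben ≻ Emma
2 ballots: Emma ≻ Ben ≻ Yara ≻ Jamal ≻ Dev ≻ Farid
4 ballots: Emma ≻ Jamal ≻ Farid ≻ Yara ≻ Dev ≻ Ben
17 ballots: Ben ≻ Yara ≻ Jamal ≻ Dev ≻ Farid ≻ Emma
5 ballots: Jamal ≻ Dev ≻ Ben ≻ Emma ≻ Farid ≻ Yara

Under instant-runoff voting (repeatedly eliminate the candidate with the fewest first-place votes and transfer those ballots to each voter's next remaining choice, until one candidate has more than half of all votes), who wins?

Jamal

Round 1: Ben 17, Emma 6, Dev 0, Yara 4, Jamal 5, Farid 9. Dev eliminated.
Round 2: Ben 17, Emma 6, Yara 4, Jamal 5, Farid 9. Yara eliminated.
Round 3: Ben 17, Emma 6, Jamal 9, Farid 9. Emma eliminated.
Round 4: Ben 19, Jamal 13, Farid 9. Farid eliminated.
Round 5: Ben 19, Jamal 22. Jamal has a majority (≥21).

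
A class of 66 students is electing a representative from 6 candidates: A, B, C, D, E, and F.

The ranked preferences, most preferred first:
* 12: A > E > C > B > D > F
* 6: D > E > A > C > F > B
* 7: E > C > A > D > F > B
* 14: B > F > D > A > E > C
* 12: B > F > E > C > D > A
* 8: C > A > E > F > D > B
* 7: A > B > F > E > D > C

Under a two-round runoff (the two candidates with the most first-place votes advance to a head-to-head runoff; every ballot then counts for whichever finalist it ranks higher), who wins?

A

Round 1 first-place votes: A 19, B 26, C 8, D 6, E 7, F 0. B and A advance.
Runoff: B is ranked above A on 26 ballots, A above B on 40.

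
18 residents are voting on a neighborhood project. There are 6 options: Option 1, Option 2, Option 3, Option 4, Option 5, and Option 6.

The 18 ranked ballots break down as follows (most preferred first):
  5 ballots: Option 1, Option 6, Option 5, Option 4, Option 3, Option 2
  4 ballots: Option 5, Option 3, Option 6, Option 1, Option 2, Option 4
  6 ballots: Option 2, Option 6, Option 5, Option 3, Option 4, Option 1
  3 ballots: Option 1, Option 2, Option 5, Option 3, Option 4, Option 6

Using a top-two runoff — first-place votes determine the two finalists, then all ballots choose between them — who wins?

Option 1

Round 1 first-place votes: Option 1 8, Option 2 6, Option 3 0, Option 4 0, Option 5 4, Option 6 0. Option 1 and Option 2 advance.
Runoff: Option 1 is ranked above Option 2 on 12 ballots, Option 2 above Option 1 on 6.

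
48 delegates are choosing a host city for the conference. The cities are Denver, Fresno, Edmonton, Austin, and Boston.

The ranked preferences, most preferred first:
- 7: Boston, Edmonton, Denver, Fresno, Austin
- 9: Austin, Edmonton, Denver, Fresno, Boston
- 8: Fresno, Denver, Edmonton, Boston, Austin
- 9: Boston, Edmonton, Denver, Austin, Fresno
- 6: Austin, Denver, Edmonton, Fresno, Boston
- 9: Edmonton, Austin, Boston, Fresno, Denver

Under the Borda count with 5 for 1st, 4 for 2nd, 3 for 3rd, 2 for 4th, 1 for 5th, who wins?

Edmonton

Denver: 7×3 + 9×3 + 8×4 + 9×3 + 6×4 + 9×1 = 140
Fresno: 7×2 + 9×2 + 8×5 + 9×1 + 6×2 + 9×2 = 111
Edmonton: 7×4 + 9×4 + 8×3 + 9×4 + 6×3 + 9×5 = 187
Austin: 7×1 + 9×5 + 8×1 + 9×2 + 6×5 + 9×4 = 144
Boston: 7×5 + 9×1 + 8×2 + 9×5 + 6×1 + 9×3 = 138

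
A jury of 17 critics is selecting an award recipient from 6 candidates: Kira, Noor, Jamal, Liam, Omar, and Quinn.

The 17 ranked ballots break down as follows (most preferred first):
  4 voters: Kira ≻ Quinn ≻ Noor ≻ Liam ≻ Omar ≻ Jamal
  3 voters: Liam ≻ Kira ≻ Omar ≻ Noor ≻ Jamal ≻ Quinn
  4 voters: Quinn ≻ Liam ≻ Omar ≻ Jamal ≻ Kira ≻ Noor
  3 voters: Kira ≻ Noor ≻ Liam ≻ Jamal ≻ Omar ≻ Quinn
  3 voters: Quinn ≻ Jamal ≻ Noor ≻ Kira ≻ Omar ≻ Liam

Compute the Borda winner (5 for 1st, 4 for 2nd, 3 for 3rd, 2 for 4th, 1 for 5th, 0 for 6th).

Kira

Kira: 4×5 + 3×4 + 4×1 + 3×5 + 3×2 = 57
Noor: 4×3 + 3×2 + 4×0 + 3×4 + 3×3 = 39
Jamal: 4×0 + 3×1 + 4×2 + 3×2 + 3×4 = 29
Liam: 4×2 + 3×5 + 4×4 + 3×3 + 3×0 = 48
Omar: 4×1 + 3×3 + 4×3 + 3×1 + 3×1 = 31
Quinn: 4×4 + 3×0 + 4×5 + 3×0 + 3×5 = 51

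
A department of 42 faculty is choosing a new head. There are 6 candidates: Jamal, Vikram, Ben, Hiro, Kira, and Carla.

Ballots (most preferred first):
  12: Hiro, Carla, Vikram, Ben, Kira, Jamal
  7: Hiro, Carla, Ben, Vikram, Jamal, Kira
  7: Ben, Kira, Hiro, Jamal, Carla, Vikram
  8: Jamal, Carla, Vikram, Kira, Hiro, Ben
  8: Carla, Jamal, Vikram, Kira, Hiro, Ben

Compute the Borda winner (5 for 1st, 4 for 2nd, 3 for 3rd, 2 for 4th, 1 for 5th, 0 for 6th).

Jamal: 12×0 + 7×1 + 7×2 + 8×5 + 8×4 = 93
Vikram: 12×3 + 7×2 + 7×0 + 8×3 + 8×3 = 98
Ben: 12×2 + 7×3 + 7×5 + 8×0 + 8×0 = 80
Hiro: 12×5 + 7×5 + 7×3 + 8×1 + 8×1 = 132
Kira: 12×1 + 7×0 + 7×4 + 8×2 + 8×2 = 72
Carla: 12×4 + 7×4 + 7×1 + 8×4 + 8×5 = 155

Carla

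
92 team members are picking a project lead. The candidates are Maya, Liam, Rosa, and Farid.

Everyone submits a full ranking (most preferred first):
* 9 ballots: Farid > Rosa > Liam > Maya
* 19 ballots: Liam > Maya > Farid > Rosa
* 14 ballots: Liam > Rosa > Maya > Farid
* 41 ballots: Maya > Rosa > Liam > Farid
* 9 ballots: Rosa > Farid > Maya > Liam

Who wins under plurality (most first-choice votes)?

First-place votes: Maya 41, Liam 33, Rosa 9, Farid 9.

Maya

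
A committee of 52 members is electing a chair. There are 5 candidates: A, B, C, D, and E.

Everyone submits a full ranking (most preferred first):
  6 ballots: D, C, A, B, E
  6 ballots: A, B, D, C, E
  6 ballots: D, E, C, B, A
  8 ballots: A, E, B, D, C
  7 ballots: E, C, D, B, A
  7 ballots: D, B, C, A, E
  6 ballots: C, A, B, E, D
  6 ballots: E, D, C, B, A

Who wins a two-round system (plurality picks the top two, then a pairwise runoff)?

D

Round 1 first-place votes: A 14, B 0, C 6, D 19, E 13. D and A advance.
Runoff: D is ranked above A on 32 ballots, A above D on 20.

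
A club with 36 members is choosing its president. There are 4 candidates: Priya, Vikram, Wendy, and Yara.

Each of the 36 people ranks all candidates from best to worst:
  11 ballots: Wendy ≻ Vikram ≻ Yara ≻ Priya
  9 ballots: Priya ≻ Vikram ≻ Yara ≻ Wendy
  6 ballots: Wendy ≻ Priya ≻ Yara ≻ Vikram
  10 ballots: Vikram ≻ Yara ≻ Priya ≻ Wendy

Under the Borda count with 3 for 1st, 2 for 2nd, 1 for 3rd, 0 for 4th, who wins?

Vikram

Priya: 11×0 + 9×3 + 6×2 + 10×1 = 49
Vikram: 11×2 + 9×2 + 6×0 + 10×3 = 70
Wendy: 11×3 + 9×0 + 6×3 + 10×0 = 51
Yara: 11×1 + 9×1 + 6×1 + 10×2 = 46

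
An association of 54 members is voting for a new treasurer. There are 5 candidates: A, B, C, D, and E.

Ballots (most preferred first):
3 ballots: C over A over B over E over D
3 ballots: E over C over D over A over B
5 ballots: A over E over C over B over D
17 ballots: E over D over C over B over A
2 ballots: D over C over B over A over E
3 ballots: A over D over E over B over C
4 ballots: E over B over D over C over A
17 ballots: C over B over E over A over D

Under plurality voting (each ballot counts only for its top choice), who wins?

E

First-place votes: A 8, B 0, C 20, D 2, E 24.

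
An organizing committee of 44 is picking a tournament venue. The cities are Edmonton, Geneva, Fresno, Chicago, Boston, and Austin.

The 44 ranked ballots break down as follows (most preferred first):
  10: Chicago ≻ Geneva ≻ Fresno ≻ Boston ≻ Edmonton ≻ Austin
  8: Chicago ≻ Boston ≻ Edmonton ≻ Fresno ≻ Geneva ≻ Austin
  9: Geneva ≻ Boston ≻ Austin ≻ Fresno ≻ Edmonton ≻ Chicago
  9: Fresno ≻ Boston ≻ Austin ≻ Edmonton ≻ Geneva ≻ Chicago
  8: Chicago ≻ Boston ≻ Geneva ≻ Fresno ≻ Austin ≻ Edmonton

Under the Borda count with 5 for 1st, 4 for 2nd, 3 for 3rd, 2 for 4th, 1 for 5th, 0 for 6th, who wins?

Boston

Edmonton: 10×1 + 8×3 + 9×1 + 9×2 + 8×0 = 61
Geneva: 10×4 + 8×1 + 9×5 + 9×1 + 8×3 = 126
Fresno: 10×3 + 8×2 + 9×2 + 9×5 + 8×2 = 125
Chicago: 10×5 + 8×5 + 9×0 + 9×0 + 8×5 = 130
Boston: 10×2 + 8×4 + 9×4 + 9×4 + 8×4 = 156
Austin: 10×0 + 8×0 + 9×3 + 9×3 + 8×1 = 62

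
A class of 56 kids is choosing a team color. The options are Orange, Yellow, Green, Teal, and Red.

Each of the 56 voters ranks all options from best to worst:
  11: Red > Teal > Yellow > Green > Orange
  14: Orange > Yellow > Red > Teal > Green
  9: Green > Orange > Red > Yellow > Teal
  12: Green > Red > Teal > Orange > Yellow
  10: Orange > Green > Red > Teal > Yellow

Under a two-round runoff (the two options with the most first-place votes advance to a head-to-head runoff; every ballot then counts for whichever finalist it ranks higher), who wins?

Green

Round 1 first-place votes: Orange 24, Yellow 0, Green 21, Teal 0, Red 11. Orange and Green advance.
Runoff: Orange is ranked above Green on 24 ballots, Green above Orange on 32.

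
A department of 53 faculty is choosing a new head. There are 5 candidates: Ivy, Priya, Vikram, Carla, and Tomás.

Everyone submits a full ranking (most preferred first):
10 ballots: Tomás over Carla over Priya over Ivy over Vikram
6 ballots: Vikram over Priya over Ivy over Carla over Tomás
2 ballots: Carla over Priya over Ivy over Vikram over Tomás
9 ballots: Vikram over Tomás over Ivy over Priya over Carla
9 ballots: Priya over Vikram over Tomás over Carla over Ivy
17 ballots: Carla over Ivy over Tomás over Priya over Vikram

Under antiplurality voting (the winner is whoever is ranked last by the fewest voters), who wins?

Priya

Last-place votes: Ivy 9, Priya 0, Vikram 27, Carla 9, Tomás 8.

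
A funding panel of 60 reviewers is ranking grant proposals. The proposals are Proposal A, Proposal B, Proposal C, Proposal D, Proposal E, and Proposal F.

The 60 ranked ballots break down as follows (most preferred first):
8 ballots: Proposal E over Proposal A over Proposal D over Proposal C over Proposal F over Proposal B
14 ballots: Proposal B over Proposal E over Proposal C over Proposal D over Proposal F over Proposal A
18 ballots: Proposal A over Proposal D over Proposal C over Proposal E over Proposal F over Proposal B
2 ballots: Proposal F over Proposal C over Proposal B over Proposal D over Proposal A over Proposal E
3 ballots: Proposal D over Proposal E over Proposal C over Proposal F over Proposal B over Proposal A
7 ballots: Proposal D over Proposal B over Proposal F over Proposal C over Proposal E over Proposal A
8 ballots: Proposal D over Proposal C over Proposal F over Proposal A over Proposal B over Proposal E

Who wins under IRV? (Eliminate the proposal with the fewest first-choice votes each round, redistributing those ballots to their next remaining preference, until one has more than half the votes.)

Proposal D

Round 1: Proposal A 18, Proposal B 14, Proposal C 0, Proposal D 18, Proposal E 8, Proposal F 2. Proposal C eliminated.
Round 2: Proposal A 18, Proposal B 14, Proposal D 18, Proposal E 8, Proposal F 2. Proposal F eliminated.
Round 3: Proposal A 18, Proposal B 16, Proposal D 18, Proposal E 8. Proposal E eliminated.
Round 4: Proposal A 26, Proposal B 16, Proposal D 18. Proposal B eliminated.
Round 5: Proposal A 26, Proposal D 34. Proposal D has a majority (≥31).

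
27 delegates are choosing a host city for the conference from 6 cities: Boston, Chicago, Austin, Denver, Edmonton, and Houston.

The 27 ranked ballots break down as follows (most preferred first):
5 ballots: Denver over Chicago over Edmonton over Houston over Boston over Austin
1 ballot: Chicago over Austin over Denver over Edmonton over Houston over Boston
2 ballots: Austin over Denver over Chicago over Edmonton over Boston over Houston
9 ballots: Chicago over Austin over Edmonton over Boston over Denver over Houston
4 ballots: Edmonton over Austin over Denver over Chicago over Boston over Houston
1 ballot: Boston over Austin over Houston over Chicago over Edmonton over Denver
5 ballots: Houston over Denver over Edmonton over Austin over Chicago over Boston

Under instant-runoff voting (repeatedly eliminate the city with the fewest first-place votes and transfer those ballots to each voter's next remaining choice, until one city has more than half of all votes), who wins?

Denver

Round 1: Boston 1, Chicago 10, Austin 2, Denver 5, Edmonton 4, Houston 5. Boston eliminated.
Round 2: Chicago 10, Austin 3, Denver 5, Edmonton 4, Houston 5. Austin eliminated.
Round 3: Chicago 10, Denver 7, Edmonton 4, Houston 6. Edmonton eliminated.
Round 4: Chicago 10, Denver 11, Houston 6. Houston eliminated.
Round 5: Chicago 11, Denver 16. Denver has a majority (≥14).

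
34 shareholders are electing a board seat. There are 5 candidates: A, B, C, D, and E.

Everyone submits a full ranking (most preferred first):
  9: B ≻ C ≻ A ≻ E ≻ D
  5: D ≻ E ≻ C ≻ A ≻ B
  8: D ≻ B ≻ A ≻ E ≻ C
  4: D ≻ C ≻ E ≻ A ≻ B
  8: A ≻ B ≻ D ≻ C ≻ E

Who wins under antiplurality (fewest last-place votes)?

Last-place votes: A 0, B 9, C 8, D 9, E 8.

A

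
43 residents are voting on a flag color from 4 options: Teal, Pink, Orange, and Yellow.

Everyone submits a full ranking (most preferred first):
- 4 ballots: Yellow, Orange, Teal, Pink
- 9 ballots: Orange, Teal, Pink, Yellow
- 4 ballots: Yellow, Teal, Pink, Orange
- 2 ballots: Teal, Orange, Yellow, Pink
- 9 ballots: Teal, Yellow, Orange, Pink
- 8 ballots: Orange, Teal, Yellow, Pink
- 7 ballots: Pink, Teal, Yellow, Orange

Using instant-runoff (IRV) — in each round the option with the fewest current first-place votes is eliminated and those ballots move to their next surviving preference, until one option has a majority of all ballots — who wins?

Teal

Round 1: Teal 11, Pink 7, Orange 17, Yellow 8. Pink eliminated.
Round 2: Teal 18, Orange 17, Yellow 8. Yellow eliminated.
Round 3: Teal 22, Orange 21. Teal has a majority (≥22).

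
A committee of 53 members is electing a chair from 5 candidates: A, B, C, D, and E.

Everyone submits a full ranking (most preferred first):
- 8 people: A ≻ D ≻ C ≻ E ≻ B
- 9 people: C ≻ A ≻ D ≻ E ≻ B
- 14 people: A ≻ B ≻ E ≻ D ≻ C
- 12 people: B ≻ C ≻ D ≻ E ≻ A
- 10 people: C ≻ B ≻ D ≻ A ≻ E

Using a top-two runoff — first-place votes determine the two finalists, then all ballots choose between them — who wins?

Round 1 first-place votes: A 22, B 12, C 19, D 0, E 0. A and C advance.
Runoff: A is ranked above C on 22 ballots, C above A on 31.

C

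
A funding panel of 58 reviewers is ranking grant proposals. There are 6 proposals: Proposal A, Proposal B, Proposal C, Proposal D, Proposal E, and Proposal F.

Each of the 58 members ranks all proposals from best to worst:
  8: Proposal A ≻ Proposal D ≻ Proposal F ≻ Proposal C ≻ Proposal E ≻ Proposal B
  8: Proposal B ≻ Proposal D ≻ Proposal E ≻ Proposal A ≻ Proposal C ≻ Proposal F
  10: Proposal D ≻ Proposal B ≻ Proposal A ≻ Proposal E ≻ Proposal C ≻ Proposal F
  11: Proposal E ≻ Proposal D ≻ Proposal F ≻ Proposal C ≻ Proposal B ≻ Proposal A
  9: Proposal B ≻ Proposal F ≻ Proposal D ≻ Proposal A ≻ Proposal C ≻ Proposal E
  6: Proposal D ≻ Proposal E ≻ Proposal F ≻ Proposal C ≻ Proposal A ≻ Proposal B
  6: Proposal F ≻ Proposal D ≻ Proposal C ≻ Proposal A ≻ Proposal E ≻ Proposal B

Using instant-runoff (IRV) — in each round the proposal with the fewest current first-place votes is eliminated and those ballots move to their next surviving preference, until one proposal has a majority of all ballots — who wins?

Proposal D

Round 1: Proposal A 8, Proposal B 17, Proposal C 0, Proposal D 16, Proposal E 11, Proposal F 6. Proposal C eliminated.
Round 2: Proposal A 8, Proposal B 17, Proposal D 16, Proposal E 11, Proposal F 6. Proposal F eliminated.
Round 3: Proposal A 8, Proposal B 17, Proposal D 22, Proposal E 11. Proposal A eliminated.
Round 4: Proposal B 17, Proposal D 30, Proposal E 11. Proposal D has a majority (≥30).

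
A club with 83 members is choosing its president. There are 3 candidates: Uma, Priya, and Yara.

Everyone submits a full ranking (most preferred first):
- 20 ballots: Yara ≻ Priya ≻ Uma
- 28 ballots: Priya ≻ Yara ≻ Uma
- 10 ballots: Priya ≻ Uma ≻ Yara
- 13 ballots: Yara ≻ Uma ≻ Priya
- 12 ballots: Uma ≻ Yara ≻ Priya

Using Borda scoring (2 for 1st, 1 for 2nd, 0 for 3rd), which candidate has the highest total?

Yara

Uma: 20×0 + 28×0 + 10×1 + 13×1 + 12×2 = 47
Priya: 20×1 + 28×2 + 10×2 + 13×0 + 12×0 = 96
Yara: 20×2 + 28×1 + 10×0 + 13×2 + 12×1 = 106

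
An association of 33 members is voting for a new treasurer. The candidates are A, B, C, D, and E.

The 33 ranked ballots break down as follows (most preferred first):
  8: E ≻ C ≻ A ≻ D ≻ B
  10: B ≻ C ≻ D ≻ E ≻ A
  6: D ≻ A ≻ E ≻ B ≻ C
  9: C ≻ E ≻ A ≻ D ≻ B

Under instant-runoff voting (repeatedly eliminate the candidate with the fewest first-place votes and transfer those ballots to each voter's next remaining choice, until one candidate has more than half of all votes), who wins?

Round 1: A 0, B 10, C 9, D 6, E 8. A eliminated.
Round 2: B 10, C 9, D 6, E 8. D eliminated.
Round 3: B 10, C 9, E 14. C eliminated.
Round 4: B 10, E 23. E has a majority (≥17).

E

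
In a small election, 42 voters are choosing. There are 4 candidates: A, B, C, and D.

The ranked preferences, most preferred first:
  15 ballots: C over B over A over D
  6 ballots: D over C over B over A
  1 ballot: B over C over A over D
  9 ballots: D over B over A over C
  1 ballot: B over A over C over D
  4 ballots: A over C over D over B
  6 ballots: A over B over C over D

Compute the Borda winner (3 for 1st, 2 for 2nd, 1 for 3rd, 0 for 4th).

A: 15×1 + 6×0 + 1×1 + 9×1 + 1×2 + 4×3 + 6×3 = 57
B: 15×2 + 6×1 + 1×3 + 9×2 + 1×3 + 4×0 + 6×2 = 72
C: 15×3 + 6×2 + 1×2 + 9×0 + 1×1 + 4×2 + 6×1 = 74
D: 15×0 + 6×3 + 1×0 + 9×3 + 1×0 + 4×1 + 6×0 = 49

C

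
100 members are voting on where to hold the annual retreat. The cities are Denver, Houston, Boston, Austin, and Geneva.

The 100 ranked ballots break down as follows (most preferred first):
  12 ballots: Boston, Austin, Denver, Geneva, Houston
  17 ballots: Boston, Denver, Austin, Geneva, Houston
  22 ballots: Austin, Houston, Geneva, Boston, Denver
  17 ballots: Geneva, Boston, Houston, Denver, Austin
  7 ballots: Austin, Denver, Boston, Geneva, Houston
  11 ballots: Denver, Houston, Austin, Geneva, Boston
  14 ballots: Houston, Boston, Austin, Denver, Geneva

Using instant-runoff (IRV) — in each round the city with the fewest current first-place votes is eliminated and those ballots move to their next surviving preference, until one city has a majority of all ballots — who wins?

Round 1: Denver 11, Houston 14, Boston 29, Austin 29, Geneva 17. Denver eliminated.
Round 2: Houston 25, Boston 29, Austin 29, Geneva 17. Geneva eliminated.
Round 3: Houston 25, Boston 46, Austin 29. Houston eliminated.
Round 4: Boston 60, Austin 40. Boston has a majority (≥51).

Boston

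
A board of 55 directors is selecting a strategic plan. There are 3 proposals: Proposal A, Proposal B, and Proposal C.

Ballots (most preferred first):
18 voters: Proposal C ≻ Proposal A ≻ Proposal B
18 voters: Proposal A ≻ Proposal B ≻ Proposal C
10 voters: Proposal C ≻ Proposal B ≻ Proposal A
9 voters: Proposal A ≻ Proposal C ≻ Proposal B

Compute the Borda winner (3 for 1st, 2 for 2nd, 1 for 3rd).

Proposal A

Proposal A: 18×2 + 18×3 + 10×1 + 9×3 = 127
Proposal B: 18×1 + 18×2 + 10×2 + 9×1 = 83
Proposal C: 18×3 + 18×1 + 10×3 + 9×2 = 120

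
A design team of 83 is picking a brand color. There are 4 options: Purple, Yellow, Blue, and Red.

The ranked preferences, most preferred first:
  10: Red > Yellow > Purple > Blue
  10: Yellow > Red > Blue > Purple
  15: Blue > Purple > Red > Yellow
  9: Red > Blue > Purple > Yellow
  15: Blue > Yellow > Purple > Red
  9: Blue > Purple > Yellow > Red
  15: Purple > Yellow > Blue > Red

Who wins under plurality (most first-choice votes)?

First-place votes: Purple 15, Yellow 10, Blue 39, Red 19.

Blue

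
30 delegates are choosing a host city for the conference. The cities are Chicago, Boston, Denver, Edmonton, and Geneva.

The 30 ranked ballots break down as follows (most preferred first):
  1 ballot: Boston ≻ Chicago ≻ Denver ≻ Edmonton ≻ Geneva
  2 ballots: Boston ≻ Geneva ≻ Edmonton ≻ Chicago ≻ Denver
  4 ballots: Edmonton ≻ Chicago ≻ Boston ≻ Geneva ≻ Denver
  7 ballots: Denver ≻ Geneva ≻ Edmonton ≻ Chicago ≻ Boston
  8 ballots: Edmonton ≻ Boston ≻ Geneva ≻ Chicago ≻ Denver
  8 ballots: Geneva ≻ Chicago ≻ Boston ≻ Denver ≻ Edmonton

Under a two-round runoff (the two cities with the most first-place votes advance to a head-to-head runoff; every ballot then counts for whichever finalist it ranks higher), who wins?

Round 1 first-place votes: Chicago 0, Boston 3, Denver 7, Edmonton 12, Geneva 8. Edmonton and Geneva advance.
Runoff: Edmonton is ranked above Geneva on 13 ballots, Geneva above Edmonton on 17.

Geneva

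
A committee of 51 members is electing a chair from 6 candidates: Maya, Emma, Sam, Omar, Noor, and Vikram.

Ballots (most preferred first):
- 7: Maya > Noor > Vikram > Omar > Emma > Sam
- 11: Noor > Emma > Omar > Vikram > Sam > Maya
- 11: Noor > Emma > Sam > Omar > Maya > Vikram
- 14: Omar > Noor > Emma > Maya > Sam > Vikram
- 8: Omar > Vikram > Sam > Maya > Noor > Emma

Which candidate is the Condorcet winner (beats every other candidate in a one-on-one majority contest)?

Noor

Noor vs Maya: 36–15
Noor vs Emma: 51–0
Noor vs Sam: 43–8
Noor vs Omar: 29–22
Noor vs Vikram: 43–8
Noor beats every other candidate.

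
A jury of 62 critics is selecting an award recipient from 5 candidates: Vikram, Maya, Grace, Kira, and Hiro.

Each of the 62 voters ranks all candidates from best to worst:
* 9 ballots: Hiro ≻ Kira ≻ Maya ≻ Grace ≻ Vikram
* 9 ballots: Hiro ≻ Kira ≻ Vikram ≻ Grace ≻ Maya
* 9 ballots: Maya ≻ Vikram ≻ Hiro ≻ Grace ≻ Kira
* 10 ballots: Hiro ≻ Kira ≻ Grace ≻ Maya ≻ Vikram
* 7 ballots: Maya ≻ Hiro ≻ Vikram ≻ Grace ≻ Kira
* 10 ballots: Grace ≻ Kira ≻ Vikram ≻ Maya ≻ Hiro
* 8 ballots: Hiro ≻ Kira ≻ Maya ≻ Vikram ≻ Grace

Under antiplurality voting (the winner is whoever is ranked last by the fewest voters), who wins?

Grace

Last-place votes: Vikram 19, Maya 9, Grace 8, Kira 16, Hiro 10.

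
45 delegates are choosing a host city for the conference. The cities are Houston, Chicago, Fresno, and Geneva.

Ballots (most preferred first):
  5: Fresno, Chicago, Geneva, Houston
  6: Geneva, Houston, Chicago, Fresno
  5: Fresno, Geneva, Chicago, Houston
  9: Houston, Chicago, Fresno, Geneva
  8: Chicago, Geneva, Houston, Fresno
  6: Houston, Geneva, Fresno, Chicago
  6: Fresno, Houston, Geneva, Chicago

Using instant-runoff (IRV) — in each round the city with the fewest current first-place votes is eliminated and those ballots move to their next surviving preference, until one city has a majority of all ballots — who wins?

Houston

Round 1: Houston 15, Chicago 8, Fresno 16, Geneva 6. Geneva eliminated.
Round 2: Houston 21, Chicago 8, Fresno 16. Chicago eliminated.
Round 3: Houston 29, Fresno 16. Houston has a majority (≥23).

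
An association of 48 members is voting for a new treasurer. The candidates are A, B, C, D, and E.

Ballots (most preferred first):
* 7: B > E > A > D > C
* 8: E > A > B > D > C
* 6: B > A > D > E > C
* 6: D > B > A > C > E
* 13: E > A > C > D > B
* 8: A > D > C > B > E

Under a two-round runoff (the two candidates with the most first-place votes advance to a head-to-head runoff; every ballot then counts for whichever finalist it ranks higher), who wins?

Round 1 first-place votes: A 8, B 13, C 0, D 6, E 21. E and B advance.
Runoff: E is ranked above B on 21 ballots, B above E on 27.

B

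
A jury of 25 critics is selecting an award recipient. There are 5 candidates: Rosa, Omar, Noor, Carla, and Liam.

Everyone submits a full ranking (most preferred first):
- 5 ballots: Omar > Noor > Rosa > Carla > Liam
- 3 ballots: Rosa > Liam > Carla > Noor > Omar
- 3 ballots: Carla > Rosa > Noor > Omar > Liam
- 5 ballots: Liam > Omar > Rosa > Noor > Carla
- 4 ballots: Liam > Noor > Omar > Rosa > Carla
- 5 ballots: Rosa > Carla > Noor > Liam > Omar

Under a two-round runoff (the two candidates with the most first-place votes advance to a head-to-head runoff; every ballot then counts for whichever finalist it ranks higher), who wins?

Round 1 first-place votes: Rosa 8, Omar 5, Noor 0, Carla 3, Liam 9. Liam and Rosa advance.
Runoff: Liam is ranked above Rosa on 9 ballots, Rosa above Liam on 16.

Rosa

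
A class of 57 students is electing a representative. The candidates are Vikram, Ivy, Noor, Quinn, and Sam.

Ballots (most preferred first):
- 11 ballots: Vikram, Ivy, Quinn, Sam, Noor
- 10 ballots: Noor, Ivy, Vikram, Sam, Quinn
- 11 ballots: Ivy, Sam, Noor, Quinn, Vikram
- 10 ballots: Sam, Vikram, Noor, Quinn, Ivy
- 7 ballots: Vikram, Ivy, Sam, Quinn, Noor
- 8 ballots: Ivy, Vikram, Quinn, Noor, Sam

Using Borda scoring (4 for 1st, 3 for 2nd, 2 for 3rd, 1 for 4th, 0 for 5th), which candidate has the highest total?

Vikram: 11×4 + 10×2 + 11×0 + 10×3 + 7×4 + 8×3 = 146
Ivy: 11×3 + 10×3 + 11×4 + 10×0 + 7×3 + 8×4 = 160
Noor: 11×0 + 10×4 + 11×2 + 10×2 + 7×0 + 8×1 = 90
Quinn: 11×2 + 10×0 + 11×1 + 10×1 + 7×1 + 8×2 = 66
Sam: 11×1 + 10×1 + 11×3 + 10×4 + 7×2 + 8×0 = 108

Ivy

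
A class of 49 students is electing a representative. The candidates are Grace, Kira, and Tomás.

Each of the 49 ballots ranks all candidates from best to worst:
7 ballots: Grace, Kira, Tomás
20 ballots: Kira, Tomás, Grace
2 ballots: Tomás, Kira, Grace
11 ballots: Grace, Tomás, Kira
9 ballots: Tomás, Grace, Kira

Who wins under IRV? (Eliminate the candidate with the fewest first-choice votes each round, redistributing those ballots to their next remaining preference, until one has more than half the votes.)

Round 1: Grace 18, Kira 20, Tomás 11. Tomás eliminated.
Round 2: Grace 27, Kira 22. Grace has a majority (≥25).

Grace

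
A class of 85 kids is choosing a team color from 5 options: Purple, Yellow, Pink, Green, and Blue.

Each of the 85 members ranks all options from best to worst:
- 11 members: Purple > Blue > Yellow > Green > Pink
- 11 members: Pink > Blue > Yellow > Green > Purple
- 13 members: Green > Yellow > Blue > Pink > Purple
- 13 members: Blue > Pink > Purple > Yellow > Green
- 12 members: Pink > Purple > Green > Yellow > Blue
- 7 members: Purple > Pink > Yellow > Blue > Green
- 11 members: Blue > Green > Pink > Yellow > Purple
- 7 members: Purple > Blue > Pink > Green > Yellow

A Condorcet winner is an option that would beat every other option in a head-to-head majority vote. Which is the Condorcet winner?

Blue vs Purple: 48–37
Blue vs Yellow: 53–32
Blue vs Pink: 55–30
Blue vs Green: 60–25
Blue beats every other option.

Blue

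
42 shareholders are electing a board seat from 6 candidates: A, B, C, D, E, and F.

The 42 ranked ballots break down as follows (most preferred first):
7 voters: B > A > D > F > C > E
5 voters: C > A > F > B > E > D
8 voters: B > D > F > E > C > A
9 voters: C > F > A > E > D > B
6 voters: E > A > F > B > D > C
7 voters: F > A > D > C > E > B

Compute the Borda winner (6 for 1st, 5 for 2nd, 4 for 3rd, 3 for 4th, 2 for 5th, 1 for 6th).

A: 7×5 + 5×5 + 8×1 + 9×4 + 6×5 + 7×5 = 169
B: 7×6 + 5×3 + 8×6 + 9×1 + 6×3 + 7×1 = 139
C: 7×2 + 5×6 + 8×2 + 9×6 + 6×1 + 7×3 = 141
D: 7×4 + 5×1 + 8×5 + 9×2 + 6×2 + 7×4 = 131
E: 7×1 + 5×2 + 8×3 + 9×3 + 6×6 + 7×2 = 118
F: 7×3 + 5×4 + 8×4 + 9×5 + 6×4 + 7×6 = 184

F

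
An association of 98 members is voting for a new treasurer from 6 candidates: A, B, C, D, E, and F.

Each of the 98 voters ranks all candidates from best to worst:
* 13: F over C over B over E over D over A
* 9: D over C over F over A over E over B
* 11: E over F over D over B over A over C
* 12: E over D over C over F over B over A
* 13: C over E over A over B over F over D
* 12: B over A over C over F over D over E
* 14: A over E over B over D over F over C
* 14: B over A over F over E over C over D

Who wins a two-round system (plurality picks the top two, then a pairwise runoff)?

Round 1 first-place votes: A 14, B 26, C 13, D 9, E 23, F 13. B and E advance.
Runoff: B is ranked above E on 39 ballots, E above B on 59.

E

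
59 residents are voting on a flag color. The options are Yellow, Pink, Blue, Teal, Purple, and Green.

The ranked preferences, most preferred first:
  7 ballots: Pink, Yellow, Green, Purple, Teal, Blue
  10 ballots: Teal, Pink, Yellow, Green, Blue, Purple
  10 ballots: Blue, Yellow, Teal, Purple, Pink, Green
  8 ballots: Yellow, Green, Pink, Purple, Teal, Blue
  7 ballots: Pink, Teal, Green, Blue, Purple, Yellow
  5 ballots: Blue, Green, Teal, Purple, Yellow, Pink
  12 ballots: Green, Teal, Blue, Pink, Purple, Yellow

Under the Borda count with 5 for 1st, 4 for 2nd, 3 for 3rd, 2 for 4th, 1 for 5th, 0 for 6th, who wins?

Teal

Yellow: 7×4 + 10×3 + 10×4 + 8×5 + 7×0 + 5×1 + 12×0 = 143
Pink: 7×5 + 10×4 + 10×1 + 8×3 + 7×5 + 5×0 + 12×2 = 168
Blue: 7×0 + 10×1 + 10×5 + 8×0 + 7×2 + 5×5 + 12×3 = 135
Teal: 7×1 + 10×5 + 10×3 + 8×1 + 7×4 + 5×3 + 12×4 = 186
Purple: 7×2 + 10×0 + 10×2 + 8×2 + 7×1 + 5×2 + 12×1 = 79
Green: 7×3 + 10×2 + 10×0 + 8×4 + 7×3 + 5×4 + 12×5 = 174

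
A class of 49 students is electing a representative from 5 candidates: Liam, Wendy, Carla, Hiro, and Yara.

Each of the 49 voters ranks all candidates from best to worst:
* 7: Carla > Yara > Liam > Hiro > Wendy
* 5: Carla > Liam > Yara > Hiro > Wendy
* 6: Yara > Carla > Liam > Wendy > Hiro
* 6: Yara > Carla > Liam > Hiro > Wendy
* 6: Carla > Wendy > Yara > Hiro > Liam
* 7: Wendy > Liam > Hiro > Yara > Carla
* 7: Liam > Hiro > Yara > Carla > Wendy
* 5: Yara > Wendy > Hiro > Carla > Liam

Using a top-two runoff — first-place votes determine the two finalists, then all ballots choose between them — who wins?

Yara

Round 1 first-place votes: Liam 7, Wendy 7, Carla 18, Hiro 0, Yara 17. Carla and Yara advance.
Runoff: Carla is ranked above Yara on 18 ballots, Yara above Carla on 31.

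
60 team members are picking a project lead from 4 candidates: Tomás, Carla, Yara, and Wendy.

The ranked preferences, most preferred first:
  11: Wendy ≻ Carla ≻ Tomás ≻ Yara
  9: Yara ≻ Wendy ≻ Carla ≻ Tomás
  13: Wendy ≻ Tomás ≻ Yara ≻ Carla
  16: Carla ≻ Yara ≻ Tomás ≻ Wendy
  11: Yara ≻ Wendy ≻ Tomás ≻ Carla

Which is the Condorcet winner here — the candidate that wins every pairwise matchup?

Yara

Yara vs Tomás: 36–24
Yara vs Carla: 33–27
Yara vs Wendy: 36–24
Yara beats every other candidate.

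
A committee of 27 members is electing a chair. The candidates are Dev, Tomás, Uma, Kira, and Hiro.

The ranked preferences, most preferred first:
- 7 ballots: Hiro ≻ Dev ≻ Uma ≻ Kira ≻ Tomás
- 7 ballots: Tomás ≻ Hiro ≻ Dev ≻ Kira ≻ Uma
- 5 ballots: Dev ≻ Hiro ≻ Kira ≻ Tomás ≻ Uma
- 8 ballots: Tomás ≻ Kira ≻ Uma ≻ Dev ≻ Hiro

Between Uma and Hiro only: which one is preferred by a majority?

Uma is ranked above Hiro on 8 ballots; Hiro above Uma on 19.

Hiro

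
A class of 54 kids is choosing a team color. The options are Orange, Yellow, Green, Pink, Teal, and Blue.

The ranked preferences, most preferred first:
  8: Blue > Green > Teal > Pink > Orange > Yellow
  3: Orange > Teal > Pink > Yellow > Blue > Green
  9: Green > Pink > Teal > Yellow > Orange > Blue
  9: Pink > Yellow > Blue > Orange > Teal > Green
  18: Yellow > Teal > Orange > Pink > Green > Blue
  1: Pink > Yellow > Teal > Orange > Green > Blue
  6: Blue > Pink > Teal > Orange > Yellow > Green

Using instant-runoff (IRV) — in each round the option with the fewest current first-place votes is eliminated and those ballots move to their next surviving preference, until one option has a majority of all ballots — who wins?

Pink

Round 1: Orange 3, Yellow 18, Green 9, Pink 10, Teal 0, Blue 14. Teal eliminated.
Round 2: Orange 3, Yellow 18, Green 9, Pink 10, Blue 14. Orange eliminated.
Round 3: Yellow 18, Green 9, Pink 13, Blue 14. Green eliminated.
Round 4: Yellow 18, Pink 22, Blue 14. Blue eliminated.
Round 5: Yellow 18, Pink 36. Pink has a majority (≥28).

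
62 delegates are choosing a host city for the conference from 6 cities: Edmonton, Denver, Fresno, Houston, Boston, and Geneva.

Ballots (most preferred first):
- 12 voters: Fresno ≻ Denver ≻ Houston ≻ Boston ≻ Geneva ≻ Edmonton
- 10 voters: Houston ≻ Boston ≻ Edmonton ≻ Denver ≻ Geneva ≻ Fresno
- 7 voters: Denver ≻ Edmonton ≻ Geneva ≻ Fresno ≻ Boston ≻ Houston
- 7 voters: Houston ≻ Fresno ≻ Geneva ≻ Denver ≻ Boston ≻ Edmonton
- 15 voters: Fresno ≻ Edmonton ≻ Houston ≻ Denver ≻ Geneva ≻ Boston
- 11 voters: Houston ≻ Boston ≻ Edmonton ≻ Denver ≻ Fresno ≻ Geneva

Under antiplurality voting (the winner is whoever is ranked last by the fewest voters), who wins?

Denver

Last-place votes: Edmonton 19, Denver 0, Fresno 10, Houston 7, Boston 15, Geneva 11.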